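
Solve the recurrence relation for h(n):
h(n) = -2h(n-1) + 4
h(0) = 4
First-order linear non-homogeneous.
Homogeneous solution: h_h(n) = A·(-2)^n.
Try constant particular solution h_p = K: K = -2K + 4 ⇒ K = \frac{4}{3}.
General: h(n) = A·(-2)^n + \frac{4}{3}.
Apply h(0) = 4: A + \frac{4}{3} = 4 ⇒ A = \frac{8}{3}.
So h(n) = \frac{8 \left(-2\right)^{n}}{3} + \frac{4}{3}.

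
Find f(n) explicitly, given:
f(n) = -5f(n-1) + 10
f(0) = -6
First-order linear non-homogeneous.
Homogeneous solution: f_h(n) = A·(-5)^n.
Try constant particular solution f_p = K: K = -5K + 10 ⇒ K = \frac{5}{3}.
General: f(n) = A·(-5)^n + \frac{5}{3}.
Apply f(0) = -6: A + \frac{5}{3} = -6 ⇒ A = - \frac{23}{3}.
So f(n) = \frac{5}{3} - \frac{23 \left(-5\right)^{n}}{3}.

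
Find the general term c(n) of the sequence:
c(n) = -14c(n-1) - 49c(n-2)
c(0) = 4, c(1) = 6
Characteristic equation: x² + 14x + 49 = 0, which is (x - (-7))².
Repeated root r = -7.
General solution: c(n) = (A + Bn)·(-7)^n.
From c(0) = 4: A = 4.
From c(1) = 6: (A + B)·(-7) = 6 ⇒ B = - \frac{34}{7}.
So c(n) = \left(4 - \frac{34 n}{7}\right) \cdot (-7)^n.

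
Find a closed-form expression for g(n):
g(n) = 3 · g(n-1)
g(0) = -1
Pure geometric recurrence with ratio 3.
By induction g(n) = g(0) · (3)^n = - 3^{n}.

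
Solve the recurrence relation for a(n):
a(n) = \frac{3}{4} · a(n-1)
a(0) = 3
Pure geometric recurrence with ratio \frac{3}{4}.
By induction a(n) = a(0) · (\frac{3}{4})^n = 3 \left(\frac{3}{4}\right)^{n}.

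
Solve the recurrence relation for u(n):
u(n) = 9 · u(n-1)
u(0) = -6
Pure geometric recurrence with ratio 9.
By induction u(n) = u(0) · (9)^n = - 6 \cdot 9^{n}.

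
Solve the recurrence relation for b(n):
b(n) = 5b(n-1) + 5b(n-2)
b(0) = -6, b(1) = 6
Characteristic equation: x² - 5x - 5 = 0.
Discriminant Δ = (5)² + 4·(5) = 45.
Roots r₁,₂ = (5 ± √45)/2, so r₁ = \frac{5}{2} + \frac{3 \sqrt{5}}{2}, r₂ = \frac{5}{2} - \frac{3 \sqrt{5}}{2}.
General solution: b(n) = A·r₁^n + B·r₂^n.
From the initial conditions, A + B = -6 and r₁A + r₂B = 6.
Since r₁ - r₂ = √45: A = (6 - (-6)r₂)/√45 = -3 + \frac{7 \sqrt{5}}{5}, and B = -6 - A = - \frac{7 \sqrt{5}}{5} - 3.
So b(n) = \left(-3 + \frac{7 \sqrt{5}}{5}\right)\left(\frac{5}{2} + \frac{3 \sqrt{5}}{2}\right)^n + \left(- \frac{7 \sqrt{5}}{5} - 3\right)\left(\frac{5}{2} - \frac{3 \sqrt{5}}{2}\right)^n.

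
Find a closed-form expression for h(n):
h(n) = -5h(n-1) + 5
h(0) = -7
First-order linear non-homogeneous.
Homogeneous solution: h_h(n) = A·(-5)^n.
Try constant particular solution h_p = K: K = -5K + 5 ⇒ K = \frac{5}{6}.
General: h(n) = A·(-5)^n + \frac{5}{6}.
Apply h(0) = -7: A + \frac{5}{6} = -7 ⇒ A = - \frac{47}{6}.
So h(n) = \frac{5}{6} - \frac{47 \left(-5\right)^{n}}{6}.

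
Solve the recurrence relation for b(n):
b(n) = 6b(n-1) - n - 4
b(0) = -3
First-order linear with linear forcing.
Homogeneous solution: b_h(n) = A·(6)^n.
Try particular b_p(n) = pn + q. Substituting:
  pn + q = 6(p(n-1) + q) - n - 4.
Matching the n-coefficient: p = 6p - 1 ⇒ p = \frac{1}{5}.
Matching constants: q = -6p + 6q - 4 ⇒ q = \frac{26}{25}.
General: b(n) = A·(6)^n + \frac{n}{5} + \frac{26}{25}.
Apply b(0) = -3: A + \frac{26}{25} = -3 ⇒ A = - \frac{101}{25}.
So b(n) = - \frac{101 \cdot 6^{n}}{25} + \frac{n}{5} + \frac{26}{25}.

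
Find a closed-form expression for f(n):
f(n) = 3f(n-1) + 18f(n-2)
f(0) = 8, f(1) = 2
Characteristic equation: x² - 3x - 18 = 0, which factors as (x - (-3))(x - (6)) = 0.
Roots r₁ = -3, r₂ = 6 (distinct).
General solution: f(n) = A·(-3)^n + B·(6)^n.
From f(0) = 8: A + B = 8.
From f(1) = 2: -3A + 6B = 2.
Solving: A = \frac{46}{9}, B = \frac{26}{9}.
So f(n) = \frac{46 \left(-3\right)^{n}}{9} + \frac{26 \cdot 6^{n}}{9}.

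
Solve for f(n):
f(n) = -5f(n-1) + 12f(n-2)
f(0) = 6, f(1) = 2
Characteristic equation: x² + 5x - 12 = 0.
Discriminant Δ = (-5)² + 4·(12) = 73.
Roots r₁,₂ = (-5 ± √73)/2, so r₁ = - \frac{5}{2} + \frac{\sqrt{73}}{2}, r₂ = - \frac{\sqrt{73}}{2} - \frac{5}{2}.
General solution: f(n) = A·r₁^n + B·r₂^n.
From the initial conditions, A + B = 6 and r₁A + r₂B = 2.
Since r₁ - r₂ = √73: A = (2 - (6)r₂)/√73 = \frac{17 \sqrt{73}}{73} + 3, and B = 6 - A = 3 - \frac{17 \sqrt{73}}{73}.
So f(n) = \left(\frac{17 \sqrt{73}}{73} + 3\right)\left(- \frac{5}{2} + \frac{\sqrt{73}}{2}\right)^n + \left(3 - \frac{17 \sqrt{73}}{73}\right)\left(- \frac{\sqrt{73}}{2} - \frac{5}{2}\right)^n.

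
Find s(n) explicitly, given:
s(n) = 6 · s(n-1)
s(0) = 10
Pure geometric recurrence with ratio 6.
By induction s(n) = s(0) · (6)^n = 10 \cdot 6^{n}.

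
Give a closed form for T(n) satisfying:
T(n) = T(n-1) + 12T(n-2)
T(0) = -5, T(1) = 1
Characteristic equation: x² - x - 12 = 0, which factors as (x - (-3))(x - (4)) = 0.
Roots r₁ = -3, r₂ = 4 (distinct).
General solution: T(n) = A·(-3)^n + B·(4)^n.
From T(0) = -5: A + B = -5.
From T(1) = 1: -3A + 4B = 1.
Solving: A = -3, B = -2.
So T(n) = - 3 \left(-3\right)^{n} - 2 \cdot 4^{n}.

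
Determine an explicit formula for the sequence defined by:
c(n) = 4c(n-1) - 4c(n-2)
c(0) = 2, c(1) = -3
Characteristic equation: x² - 4x + 4 = 0, which is (x - (2))².
Repeated root r = 2.
General solution: c(n) = (A + Bn)·(2)^n.
From c(0) = 2: A = 2.
From c(1) = -3: (A + B)·(2) = -3 ⇒ B = - \frac{7}{2}.
So c(n) = \left(2 - \frac{7 n}{2}\right) \cdot (2)^n.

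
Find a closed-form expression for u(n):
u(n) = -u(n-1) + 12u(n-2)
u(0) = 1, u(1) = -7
Characteristic equation: x² + x - 12 = 0, which factors as (x - (-4))(x - (3)) = 0.
Roots r₁ = -4, r₂ = 3 (distinct).
General solution: u(n) = A·(-4)^n + B·(3)^n.
From u(0) = 1: A + B = 1.
From u(1) = -7: -4A + 3B = -7.
Solving: A = \frac{10}{7}, B = - \frac{3}{7}.
So u(n) = \frac{10 \left(-4\right)^{n}}{7} - \frac{3 \cdot 3^{n}}{7}.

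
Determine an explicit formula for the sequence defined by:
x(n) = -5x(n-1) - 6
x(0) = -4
First-order linear non-homogeneous.
Homogeneous solution: x_h(n) = A·(-5)^n.
Try constant particular solution x_p = K: K = -5K - 6 ⇒ K = -1.
General: x(n) = A·(-5)^n - 1.
Apply x(0) = -4: A - 1 = -4 ⇒ A = -3.
So x(n) = - 3 \left(-5\right)^{n} - 1.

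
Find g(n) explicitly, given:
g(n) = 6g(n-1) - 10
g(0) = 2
First-order linear non-homogeneous.
Homogeneous solution: g_h(n) = A·(6)^n.
Try constant particular solution g_p = K: K = 6K - 10 ⇒ K = 2.
General: g(n) = A·(6)^n + 2.
Apply g(0) = 2: A + 2 = 2 ⇒ A = 0.
So g(n) = 2.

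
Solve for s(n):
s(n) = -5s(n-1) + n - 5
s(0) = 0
First-order linear with linear forcing.
Homogeneous solution: s_h(n) = A·(-5)^n.
Try particular s_p(n) = pn + q. Substituting:
  pn + q = -5(p(n-1) + q) + n - 5.
Matching the n-coefficient: p = -5p + 1 ⇒ p = \frac{1}{6}.
Matching constants: q = 5p - 5q - 5 ⇒ q = - \frac{25}{36}.
General: s(n) = A·(-5)^n + \frac{n}{6} - \frac{25}{36}.
Apply s(0) = 0: A - \frac{25}{36} = 0 ⇒ A = \frac{25}{36}.
So s(n) = \frac{25 \left(-5\right)^{n}}{36} + \frac{n}{6} - \frac{25}{36}.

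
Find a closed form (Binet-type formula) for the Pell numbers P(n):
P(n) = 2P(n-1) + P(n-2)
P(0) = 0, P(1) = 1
This is the Pell sequence.
Characteristic equation: x² - 2x - 1 = 0; roots r₁ = 1 + \sqrt{2}, r₂ = 1 - \sqrt{2}.
General: P(n) = A·r₁^n + B·r₂^n. Solving with P(0)=0, P(1)=1 gives A = \frac{\sqrt{2}}{4}, B = - \frac{\sqrt{2}}{4}.
So P(n) = \frac{\sqrt{2} \left(- \left(1 - \sqrt{2}\right)^{n} + \left(1 + \sqrt{2}\right)^{n}\right)}{4}.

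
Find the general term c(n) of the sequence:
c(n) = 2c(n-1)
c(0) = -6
This is a homogeneous first-order recurrence with ratio 2.
By induction c(n) = c(0) · (2)^n = - 6 \cdot 2^{n}.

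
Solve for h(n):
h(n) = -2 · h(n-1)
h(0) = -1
Pure geometric recurrence with ratio -2.
By induction h(n) = h(0) · (-2)^n = - \left(-2\right)^{n}.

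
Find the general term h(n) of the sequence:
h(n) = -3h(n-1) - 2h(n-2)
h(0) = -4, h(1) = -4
Characteristic equation: x² + 3x + 2 = 0, which factors as (x - (-2))(x - (-1)) = 0.
Roots r₁ = -2, r₂ = -1 (distinct).
General solution: h(n) = A·(-2)^n + B·(-1)^n.
From h(0) = -4: A + B = -4.
From h(1) = -4: -2A - B = -4.
Solving: A = 8, B = -12.
So h(n) = - 12 \left(-1\right)^{n} + 8 \left(-2\right)^{n}.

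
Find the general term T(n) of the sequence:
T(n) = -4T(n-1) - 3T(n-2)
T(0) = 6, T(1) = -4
Characteristic equation: x² + 4x + 3 = 0, which factors as (x - (-3))(x - (-1)) = 0.
Roots r₁ = -3, r₂ = -1 (distinct).
General solution: T(n) = A·(-3)^n + B·(-1)^n.
From T(0) = 6: A + B = 6.
From T(1) = -4: -3A - B = -4.
Solving: A = -1, B = 7.
So T(n) = 7 \left(-1\right)^{n} - \left(-3\right)^{n}.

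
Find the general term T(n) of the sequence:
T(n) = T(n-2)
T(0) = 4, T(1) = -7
Characteristic equation: x² - 1 = 0, which factors as (x - (-1))(x - (1)) = 0.
Roots r₁ = -1, r₂ = 1 (distinct).
General solution: T(n) = A·(-1)^n + B·(1)^n.
From T(0) = 4: A + B = 4.
From T(1) = -7: -A + B = -7.
Solving: A = \frac{11}{2}, B = - \frac{3}{2}.
So T(n) = \frac{11 \left(-1\right)^{n}}{2} - \frac{3}{2}.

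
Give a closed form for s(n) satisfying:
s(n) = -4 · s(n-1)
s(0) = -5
Pure geometric recurrence with ratio -4.
By induction s(n) = s(0) · (-4)^n = - 5 \left(-4\right)^{n}.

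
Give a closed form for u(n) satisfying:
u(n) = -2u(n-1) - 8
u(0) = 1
First-order linear non-homogeneous.
Homogeneous solution: u_h(n) = A·(-2)^n.
Try constant particular solution u_p = K: K = -2K - 8 ⇒ K = - \frac{8}{3}.
General: u(n) = A·(-2)^n - \frac{8}{3}.
Apply u(0) = 1: A - \frac{8}{3} = 1 ⇒ A = \frac{11}{3}.
So u(n) = \frac{11 \left(-2\right)^{n}}{3} - \frac{8}{3}.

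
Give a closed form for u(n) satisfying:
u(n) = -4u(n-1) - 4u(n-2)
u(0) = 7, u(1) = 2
Characteristic equation: x² + 4x + 4 = 0, which is (x - (-2))².
Repeated root r = -2.
General solution: u(n) = (A + Bn)·(-2)^n.
From u(0) = 7: A = 7.
From u(1) = 2: (A + B)·(-2) = 2 ⇒ B = -8.
So u(n) = \left(7 - 8 n\right) \cdot (-2)^n.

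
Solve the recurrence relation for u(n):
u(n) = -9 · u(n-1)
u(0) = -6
Pure geometric recurrence with ratio -9.
By induction u(n) = u(0) · (-9)^n = - 6 \left(-9\right)^{n}.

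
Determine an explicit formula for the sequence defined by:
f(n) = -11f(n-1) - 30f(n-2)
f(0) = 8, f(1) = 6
Characteristic equation: x² + 11x + 30 = 0, which factors as (x - (-5))(x - (-6)) = 0.
Roots r₁ = -5, r₂ = -6 (distinct).
General solution: f(n) = A·(-5)^n + B·(-6)^n.
From f(0) = 8: A + B = 8.
From f(1) = 6: -5A - 6B = 6.
Solving: A = 54, B = -46.
So f(n) = 54 \left(-5\right)^{n} - 46 \left(-6\right)^{n}.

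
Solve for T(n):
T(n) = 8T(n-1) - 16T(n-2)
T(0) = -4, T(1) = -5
Characteristic equation: x² - 8x + 16 = 0, which is (x - (4))².
Repeated root r = 4.
General solution: T(n) = (A + Bn)·(4)^n.
From T(0) = -4: A = -4.
From T(1) = -5: (A + B)·(4) = -5 ⇒ B = \frac{11}{4}.
So T(n) = \left(\frac{11 n}{4} - 4\right) \cdot (4)^n.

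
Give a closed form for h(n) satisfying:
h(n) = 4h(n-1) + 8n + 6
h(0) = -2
First-order linear with linear forcing.
Homogeneous solution: h_h(n) = A·(4)^n.
Try particular h_p(n) = pn + q. Substituting:
  pn + q = 4(p(n-1) + q) + 8n + 6.
Matching the n-coefficient: p = 4p + 8 ⇒ p = - \frac{8}{3}.
Matching constants: q = -4p + 4q + 6 ⇒ q = - \frac{50}{9}.
General: h(n) = A·(4)^n - \frac{8 n}{3} - \frac{50}{9}.
Apply h(0) = -2: A - \frac{50}{9} = -2 ⇒ A = \frac{32}{9}.
So h(n) = \frac{32 \cdot 4^{n}}{9} - \frac{8 n}{3} - \frac{50}{9}.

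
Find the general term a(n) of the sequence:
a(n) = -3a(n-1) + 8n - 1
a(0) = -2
First-order linear with linear forcing.
Homogeneous solution: a_h(n) = A·(-3)^n.
Try particular a_p(n) = pn + q. Substituting:
  pn + q = -3(p(n-1) + q) + 8n - 1.
Matching the n-coefficient: p = -3p + 8 ⇒ p = 2.
Matching constants: q = 3p - 3q - 1 ⇒ q = \frac{5}{4}.
General: a(n) = A·(-3)^n + 2 n + \frac{5}{4}.
Apply a(0) = -2: A + \frac{5}{4} = -2 ⇒ A = - \frac{13}{4}.
So a(n) = - \frac{13 \left(-3\right)^{n}}{4} + 2 n + \frac{5}{4}.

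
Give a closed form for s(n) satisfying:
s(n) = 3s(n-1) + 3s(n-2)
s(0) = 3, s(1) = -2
Characteristic equation: x² - 3x - 3 = 0.
Discriminant Δ = (3)² + 4·(3) = 21.
Roots r₁,₂ = (3 ± √21)/2, so r₁ = \frac{3}{2} + \frac{\sqrt{21}}{2}, r₂ = \frac{3}{2} - \frac{\sqrt{21}}{2}.
General solution: s(n) = A·r₁^n + B·r₂^n.
From the initial conditions, A + B = 3 and r₁A + r₂B = -2.
Since r₁ - r₂ = √21: A = (-2 - (3)r₂)/√21 = \frac{3}{2} - \frac{13 \sqrt{21}}{42}, and B = 3 - A = \frac{13 \sqrt{21}}{42} + \frac{3}{2}.
So s(n) = \left(\frac{3}{2} - \frac{13 \sqrt{21}}{42}\right)\left(\frac{3}{2} + \frac{\sqrt{21}}{2}\right)^n + \left(\frac{13 \sqrt{21}}{42} + \frac{3}{2}\right)\left(\frac{3}{2} - \frac{\sqrt{21}}{2}\right)^n.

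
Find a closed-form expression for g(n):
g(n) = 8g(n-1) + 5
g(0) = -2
First-order linear non-homogeneous.
Homogeneous solution: g_h(n) = A·(8)^n.
Try constant particular solution g_p = K: K = 8K + 5 ⇒ K = - \frac{5}{7}.
General: g(n) = A·(8)^n - \frac{5}{7}.
Apply g(0) = -2: A - \frac{5}{7} = -2 ⇒ A = - \frac{9}{7}.
So g(n) = - \frac{9 \cdot 8^{n}}{7} - \frac{5}{7}.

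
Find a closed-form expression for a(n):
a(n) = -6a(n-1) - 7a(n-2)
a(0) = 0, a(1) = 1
Characteristic equation: x² + 6x + 7 = 0.
Discriminant Δ = (-6)² + 4·(-7) = 8.
Roots r₁,₂ = (-6 ± √8)/2, so r₁ = -3 + \sqrt{2}, r₂ = -3 - \sqrt{2}.
General solution: a(n) = A·r₁^n + B·r₂^n.
From the initial conditions, A + B = 0 and r₁A + r₂B = 1.
Since r₁ - r₂ = √8: A = (1 - (0)r₂)/√8 = \frac{\sqrt{2}}{4}, and B = 0 - A = - \frac{\sqrt{2}}{4}.
So a(n) = \left(\frac{\sqrt{2}}{4}\right)\left(-3 + \sqrt{2}\right)^n + \left(- \frac{\sqrt{2}}{4}\right)\left(-3 - \sqrt{2}\right)^n.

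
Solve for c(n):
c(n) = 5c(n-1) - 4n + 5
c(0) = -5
First-order linear with linear forcing.
Homogeneous solution: c_h(n) = A·(5)^n.
Try particular c_p(n) = pn + q. Substituting:
  pn + q = 5(p(n-1) + q) - 4n + 5.
Matching the n-coefficient: p = 5p - 4 ⇒ p = 1.
Matching constants: q = -5p + 5q + 5 ⇒ q = 0.
General: c(n) = A·(5)^n + n + 0.
Apply c(0) = -5: A + 0 = -5 ⇒ A = -5.
So c(n) = - 5 \cdot 5^{n} + n.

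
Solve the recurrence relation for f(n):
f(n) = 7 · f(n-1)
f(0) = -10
Pure geometric recurrence with ratio 7.
By induction f(n) = f(0) · (7)^n = - 10 \cdot 7^{n}.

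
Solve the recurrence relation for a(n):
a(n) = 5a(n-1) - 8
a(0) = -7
First-order linear non-homogeneous.
Homogeneous solution: a_h(n) = A·(5)^n.
Try constant particular solution a_p = K: K = 5K - 8 ⇒ K = 2.
General: a(n) = A·(5)^n + 2.
Apply a(0) = -7: A + 2 = -7 ⇒ A = -9.
So a(n) = 2 - 9 \cdot 5^{n}.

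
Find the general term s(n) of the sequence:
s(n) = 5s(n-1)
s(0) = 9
This is a homogeneous first-order recurrence with ratio 5.
By induction s(n) = s(0) · (5)^n = 9 \cdot 5^{n}.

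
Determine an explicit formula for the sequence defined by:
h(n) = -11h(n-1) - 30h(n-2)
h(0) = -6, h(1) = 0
Characteristic equation: x² + 11x + 30 = 0, which factors as (x - (-6))(x - (-5)) = 0.
Roots r₁ = -6, r₂ = -5 (distinct).
General solution: h(n) = A·(-6)^n + B·(-5)^n.
From h(0) = -6: A + B = -6.
From h(1) = 0: -6A - 5B = 0.
Solving: A = 30, B = -36.
So h(n) = - 36 \left(-5\right)^{n} + 30 \left(-6\right)^{n}.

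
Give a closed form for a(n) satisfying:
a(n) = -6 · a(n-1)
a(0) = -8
Pure geometric recurrence with ratio -6.
By induction a(n) = a(0) · (-6)^n = - 8 \left(-6\right)^{n}.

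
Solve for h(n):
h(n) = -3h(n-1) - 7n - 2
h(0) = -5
First-order linear with linear forcing.
Homogeneous solution: h_h(n) = A·(-3)^n.
Try particular h_p(n) = pn + q. Substituting:
  pn + q = -3(p(n-1) + q) - 7n - 2.
Matching the n-coefficient: p = -3p - 7 ⇒ p = - \frac{7}{4}.
Matching constants: q = 3p - 3q - 2 ⇒ q = - \frac{29}{16}.
General: h(n) = A·(-3)^n - \frac{7 n}{4} - \frac{29}{16}.
Apply h(0) = -5: A - \frac{29}{16} = -5 ⇒ A = - \frac{51}{16}.
So h(n) = - \frac{51 \left(-3\right)^{n}}{16} - \frac{7 n}{4} - \frac{29}{16}.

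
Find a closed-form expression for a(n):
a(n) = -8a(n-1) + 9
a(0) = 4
First-order linear non-homogeneous.
Homogeneous solution: a_h(n) = A·(-8)^n.
Try constant particular solution a_p = K: K = -8K + 9 ⇒ K = 1.
General: a(n) = A·(-8)^n + 1.
Apply a(0) = 4: A + 1 = 4 ⇒ A = 3.
So a(n) = 3 \left(-8\right)^{n} + 1.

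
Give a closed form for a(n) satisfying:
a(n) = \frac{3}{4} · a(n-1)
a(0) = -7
Pure geometric recurrence with ratio \frac{3}{4}.
By induction a(n) = a(0) · (\frac{3}{4})^n = - 7 \left(\frac{3}{4}\right)^{n}.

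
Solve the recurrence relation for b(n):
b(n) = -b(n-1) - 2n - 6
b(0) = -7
First-order linear with linear forcing.
Homogeneous solution: b_h(n) = A·(-1)^n.
Try particular b_p(n) = pn + q. Substituting:
  pn + q = -(p(n-1) + q) - 2n - 6.
Matching the n-coefficient: p = -p - 2 ⇒ p = -1.
Matching constants: q = p - q - 6 ⇒ q = - \frac{7}{2}.
General: b(n) = A·(-1)^n - n - \frac{7}{2}.
Apply b(0) = -7: A - \frac{7}{2} = -7 ⇒ A = - \frac{7}{2}.
So b(n) = - \frac{7 \left(-1\right)^{n}}{2} - n - \frac{7}{2}.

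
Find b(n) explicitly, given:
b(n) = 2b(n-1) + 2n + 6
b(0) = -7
First-order linear with linear forcing.
Homogeneous solution: b_h(n) = A·(2)^n.
Try particular b_p(n) = pn + q. Substituting:
  pn + q = 2(p(n-1) + q) + 2n + 6.
Matching the n-coefficient: p = 2p + 2 ⇒ p = -2.
Matching constants: q = -2p + 2q + 6 ⇒ q = -10.
General: b(n) = A·(2)^n - 2 n - 10.
Apply b(0) = -7: A - 10 = -7 ⇒ A = 3.
So b(n) = 3 \cdot 2^{n} - 2 n - 10.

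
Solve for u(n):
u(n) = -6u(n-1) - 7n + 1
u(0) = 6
First-order linear with linear forcing.
Homogeneous solution: u_h(n) = A·(-6)^n.
Try particular u_p(n) = pn + q. Substituting:
  pn + q = -6(p(n-1) + q) - 7n + 1.
Matching the n-coefficient: p = -6p - 7 ⇒ p = -1.
Matching constants: q = 6p - 6q + 1 ⇒ q = - \frac{5}{7}.
General: u(n) = A·(-6)^n - n - \frac{5}{7}.
Apply u(0) = 6: A - \frac{5}{7} = 6 ⇒ A = \frac{47}{7}.
So u(n) = \frac{47 \left(-6\right)^{n}}{7} - n - \frac{5}{7}.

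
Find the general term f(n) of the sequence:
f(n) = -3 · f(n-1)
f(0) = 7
Pure geometric recurrence with ratio -3.
By induction f(n) = f(0) · (-3)^n = 7 \left(-3\right)^{n}.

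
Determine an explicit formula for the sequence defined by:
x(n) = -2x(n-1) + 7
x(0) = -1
First-order linear non-homogeneous.
Homogeneous solution: x_h(n) = A·(-2)^n.
Try constant particular solution x_p = K: K = -2K + 7 ⇒ K = \frac{7}{3}.
General: x(n) = A·(-2)^n + \frac{7}{3}.
Apply x(0) = -1: A + \frac{7}{3} = -1 ⇒ A = - \frac{10}{3}.
So x(n) = \frac{7}{3} - \frac{10 \left(-2\right)^{n}}{3}.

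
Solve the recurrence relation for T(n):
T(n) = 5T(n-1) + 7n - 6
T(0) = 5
First-order linear with linear forcing.
Homogeneous solution: T_h(n) = A·(5)^n.
Try particular T_p(n) = pn + q. Substituting:
  pn + q = 5(p(n-1) + q) + 7n - 6.
Matching the n-coefficient: p = 5p + 7 ⇒ p = - \frac{7}{4}.
Matching constants: q = -5p + 5q - 6 ⇒ q = - \frac{11}{16}.
General: T(n) = A·(5)^n - \frac{7 n}{4} - \frac{11}{16}.
Apply T(0) = 5: A - \frac{11}{16} = 5 ⇒ A = \frac{91}{16}.
So T(n) = \frac{91 \cdot 5^{n}}{16} - \frac{7 n}{4} - \frac{11}{16}.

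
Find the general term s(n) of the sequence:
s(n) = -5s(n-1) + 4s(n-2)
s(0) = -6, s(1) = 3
Characteristic equation: x² + 5x - 4 = 0.
Discriminant Δ = (-5)² + 4·(4) = 41.
Roots r₁,₂ = (-5 ± √41)/2, so r₁ = - \frac{5}{2} + \frac{\sqrt{41}}{2}, r₂ = - \frac{\sqrt{41}}{2} - \frac{5}{2}.
General solution: s(n) = A·r₁^n + B·r₂^n.
From the initial conditions, A + B = -6 and r₁A + r₂B = 3.
Since r₁ - r₂ = √41: A = (3 - (-6)r₂)/√41 = -3 - \frac{12 \sqrt{41}}{41}, and B = -6 - A = -3 + \frac{12 \sqrt{41}}{41}.
So s(n) = \left(-3 - \frac{12 \sqrt{41}}{41}\right)\left(- \frac{5}{2} + \frac{\sqrt{41}}{2}\right)^n + \left(-3 + \frac{12 \sqrt{41}}{41}\right)\left(- \frac{\sqrt{41}}{2} - \frac{5}{2}\right)^n.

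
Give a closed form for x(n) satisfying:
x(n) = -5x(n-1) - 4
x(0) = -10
First-order linear non-homogeneous.
Homogeneous solution: x_h(n) = A·(-5)^n.
Try constant particular solution x_p = K: K = -5K - 4 ⇒ K = - \frac{2}{3}.
General: x(n) = A·(-5)^n - \frac{2}{3}.
Apply x(0) = -10: A - \frac{2}{3} = -10 ⇒ A = - \frac{28}{3}.
So x(n) = - \frac{28 \left(-5\right)^{n}}{3} - \frac{2}{3}.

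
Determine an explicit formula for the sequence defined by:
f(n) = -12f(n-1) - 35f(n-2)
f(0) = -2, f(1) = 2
Characteristic equation: x² + 12x + 35 = 0, which factors as (x - (-5))(x - (-7)) = 0.
Roots r₁ = -5, r₂ = -7 (distinct).
General solution: f(n) = A·(-5)^n + B·(-7)^n.
From f(0) = -2: A + B = -2.
From f(1) = 2: -5A - 7B = 2.
Solving: A = -6, B = 4.
So f(n) = - 6 \left(-5\right)^{n} + 4 \left(-7\right)^{n}.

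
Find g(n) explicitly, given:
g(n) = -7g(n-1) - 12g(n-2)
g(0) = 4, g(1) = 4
Characteristic equation: x² + 7x + 12 = 0, which factors as (x - (-3))(x - (-4)) = 0.
Roots r₁ = -3, r₂ = -4 (distinct).
General solution: g(n) = A·(-3)^n + B·(-4)^n.
From g(0) = 4: A + B = 4.
From g(1) = 4: -3A - 4B = 4.
Solving: A = 20, B = -16.
So g(n) = 20 \left(-3\right)^{n} - 16 \left(-4\right)^{n}.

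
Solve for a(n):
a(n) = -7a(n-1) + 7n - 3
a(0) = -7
First-order linear with linear forcing.
Homogeneous solution: a_h(n) = A·(-7)^n.
Try particular a_p(n) = pn + q. Substituting:
  pn + q = -7(p(n-1) + q) + 7n - 3.
Matching the n-coefficient: p = -7p + 7 ⇒ p = \frac{7}{8}.
Matching constants: q = 7p - 7q - 3 ⇒ q = \frac{25}{64}.
General: a(n) = A·(-7)^n + \frac{7 n}{8} + \frac{25}{64}.
Apply a(0) = -7: A + \frac{25}{64} = -7 ⇒ A = - \frac{473}{64}.
So a(n) = - \frac{473 \left(-7\right)^{n}}{64} + \frac{7 n}{8} + \frac{25}{64}.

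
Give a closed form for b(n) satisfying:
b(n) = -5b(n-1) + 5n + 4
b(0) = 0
First-order linear with linear forcing.
Homogeneous solution: b_h(n) = A·(-5)^n.
Try particular b_p(n) = pn + q. Substituting:
  pn + q = -5(p(n-1) + q) + 5n + 4.
Matching the n-coefficient: p = -5p + 5 ⇒ p = \frac{5}{6}.
Matching constants: q = 5p - 5q + 4 ⇒ q = \frac{49}{36}.
General: b(n) = A·(-5)^n + \frac{5 n}{6} + \frac{49}{36}.
Apply b(0) = 0: A + \frac{49}{36} = 0 ⇒ A = - \frac{49}{36}.
So b(n) = - \frac{49 \left(-5\right)^{n}}{36} + \frac{5 n}{6} + \frac{49}{36}.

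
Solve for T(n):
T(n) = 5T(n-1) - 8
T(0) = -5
First-order linear non-homogeneous.
Homogeneous solution: T_h(n) = A·(5)^n.
Try constant particular solution T_p = K: K = 5K - 8 ⇒ K = 2.
General: T(n) = A·(5)^n + 2.
Apply T(0) = -5: A + 2 = -5 ⇒ A = -7.
So T(n) = 2 - 7 \cdot 5^{n}.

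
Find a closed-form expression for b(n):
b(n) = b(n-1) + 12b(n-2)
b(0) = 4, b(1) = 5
Characteristic equation: x² - x - 12 = 0, which factors as (x - (-3))(x - (4)) = 0.
Roots r₁ = -3, r₂ = 4 (distinct).
General solution: b(n) = A·(-3)^n + B·(4)^n.
From b(0) = 4: A + B = 4.
From b(1) = 5: -3A + 4B = 5.
Solving: A = \frac{11}{7}, B = \frac{17}{7}.
So b(n) = \frac{11 \left(-3\right)^{n}}{7} + \frac{17 \cdot 4^{n}}{7}.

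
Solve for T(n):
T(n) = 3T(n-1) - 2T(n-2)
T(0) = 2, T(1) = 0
Characteristic equation: x² - 3x + 2 = 0, which factors as (x - (1))(x - (2)) = 0.
Roots r₁ = 1, r₂ = 2 (distinct).
General solution: T(n) = A·(1)^n + B·(2)^n.
From T(0) = 2: A + B = 2.
From T(1) = 0: A + 2B = 0.
Solving: A = 4, B = -2.
So T(n) = 4 - 2 \cdot 2^{n}.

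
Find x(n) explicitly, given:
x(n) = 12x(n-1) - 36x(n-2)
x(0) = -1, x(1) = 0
Characteristic equation: x² - 12x + 36 = 0, which is (x - (6))².
Repeated root r = 6.
General solution: x(n) = (A + Bn)·(6)^n.
From x(0) = -1: A = -1.
From x(1) = 0: (A + B)·(6) = 0 ⇒ B = 1.
So x(n) = \left(n - 1\right) \cdot (6)^n.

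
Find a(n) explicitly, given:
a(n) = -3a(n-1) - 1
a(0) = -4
First-order linear non-homogeneous.
Homogeneous solution: a_h(n) = A·(-3)^n.
Try constant particular solution a_p = K: K = -3K - 1 ⇒ K = - \frac{1}{4}.
General: a(n) = A·(-3)^n - \frac{1}{4}.
Apply a(0) = -4: A - \frac{1}{4} = -4 ⇒ A = - \frac{15}{4}.
So a(n) = - \frac{15 \left(-3\right)^{n}}{4} - \frac{1}{4}.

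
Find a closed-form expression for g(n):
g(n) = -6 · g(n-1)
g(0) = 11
Pure geometric recurrence with ratio -6.
By induction g(n) = g(0) · (-6)^n = 11 \left(-6\right)^{n}.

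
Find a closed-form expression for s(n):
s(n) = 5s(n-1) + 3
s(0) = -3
First-order linear non-homogeneous.
Homogeneous solution: s_h(n) = A·(5)^n.
Try constant particular solution s_p = K: K = 5K + 3 ⇒ K = - \frac{3}{4}.
General: s(n) = A·(5)^n - \frac{3}{4}.
Apply s(0) = -3: A - \frac{3}{4} = -3 ⇒ A = - \frac{9}{4}.
So s(n) = - \frac{9 \cdot 5^{n}}{4} - \frac{3}{4}.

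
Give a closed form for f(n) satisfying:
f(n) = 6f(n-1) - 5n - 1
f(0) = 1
First-order linear with linear forcing.
Homogeneous solution: f_h(n) = A·(6)^n.
Try particular f_p(n) = pn + q. Substituting:
  pn + q = 6(p(n-1) + q) - 5n - 1.
Matching the n-coefficient: p = 6p - 5 ⇒ p = 1.
Matching constants: q = -6p + 6q - 1 ⇒ q = \frac{7}{5}.
General: f(n) = A·(6)^n + n + \frac{7}{5}.
Apply f(0) = 1: A + \frac{7}{5} = 1 ⇒ A = - \frac{2}{5}.
So f(n) = - \frac{2 \cdot 6^{n}}{5} + n + \frac{7}{5}.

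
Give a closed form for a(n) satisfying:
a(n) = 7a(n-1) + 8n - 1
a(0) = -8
First-order linear with linear forcing.
Homogeneous solution: a_h(n) = A·(7)^n.
Try particular a_p(n) = pn + q. Substituting:
  pn + q = 7(p(n-1) + q) + 8n - 1.
Matching the n-coefficient: p = 7p + 8 ⇒ p = - \frac{4}{3}.
Matching constants: q = -7p + 7q - 1 ⇒ q = - \frac{25}{18}.
General: a(n) = A·(7)^n - \frac{4 n}{3} - \frac{25}{18}.
Apply a(0) = -8: A - \frac{25}{18} = -8 ⇒ A = - \frac{119}{18}.
So a(n) = - \frac{119 \cdot 7^{n}}{18} - \frac{4 n}{3} - \frac{25}{18}.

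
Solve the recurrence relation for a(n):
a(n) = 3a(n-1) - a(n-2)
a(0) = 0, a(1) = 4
Characteristic equation: x² - 3x + 1 = 0.
Discriminant Δ = (3)² + 4·(-1) = 5.
Roots r₁,₂ = (3 ± √5)/2, so r₁ = \frac{\sqrt{5}}{2} + \frac{3}{2}, r₂ = \frac{3}{2} - \frac{\sqrt{5}}{2}.
General solution: a(n) = A·r₁^n + B·r₂^n.
From the initial conditions, A + B = 0 and r₁A + r₂B = 4.
Since r₁ - r₂ = √5: A = (4 - (0)r₂)/√5 = \frac{4 \sqrt{5}}{5}, and B = 0 - A = - \frac{4 \sqrt{5}}{5}.
So a(n) = \left(\frac{4 \sqrt{5}}{5}\right)\left(\frac{\sqrt{5}}{2} + \frac{3}{2}\right)^n + \left(- \frac{4 \sqrt{5}}{5}\right)\left(\frac{3}{2} - \frac{\sqrt{5}}{2}\right)^n.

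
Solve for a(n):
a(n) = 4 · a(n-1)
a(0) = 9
Pure geometric recurrence with ratio 4.
By induction a(n) = a(0) · (4)^n = 9 \cdot 4^{n}.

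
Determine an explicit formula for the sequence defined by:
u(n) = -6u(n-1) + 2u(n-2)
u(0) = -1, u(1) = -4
Characteristic equation: x² + 6x - 2 = 0.
Discriminant Δ = (-6)² + 4·(2) = 44.
Roots r₁,₂ = (-6 ± √44)/2, so r₁ = -3 + \sqrt{11}, r₂ = - \sqrt{11} - 3.
General solution: u(n) = A·r₁^n + B·r₂^n.
From the initial conditions, A + B = -1 and r₁A + r₂B = -4.
Since r₁ - r₂ = √44: A = (-4 - (-1)r₂)/√44 = - \frac{7 \sqrt{11}}{22} - \frac{1}{2}, and B = -1 - A = - \frac{1}{2} + \frac{7 \sqrt{11}}{22}.
So u(n) = \left(- \frac{7 \sqrt{11}}{22} - \frac{1}{2}\right)\left(-3 + \sqrt{11}\right)^n + \left(- \frac{1}{2} + \frac{7 \sqrt{11}}{22}\right)\left(- \sqrt{11} - 3\right)^n.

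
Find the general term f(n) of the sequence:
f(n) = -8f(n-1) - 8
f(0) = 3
First-order linear non-homogeneous.
Homogeneous solution: f_h(n) = A·(-8)^n.
Try constant particular solution f_p = K: K = -8K - 8 ⇒ K = - \frac{8}{9}.
General: f(n) = A·(-8)^n - \frac{8}{9}.
Apply f(0) = 3: A - \frac{8}{9} = 3 ⇒ A = \frac{35}{9}.
So f(n) = \frac{35 \left(-8\right)^{n}}{9} - \frac{8}{9}.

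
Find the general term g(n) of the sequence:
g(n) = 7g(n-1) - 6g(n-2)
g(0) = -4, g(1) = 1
Characteristic equation: x² - 7x + 6 = 0, which factors as (x - (6))(x - (1)) = 0.
Roots r₁ = 6, r₂ = 1 (distinct).
General solution: g(n) = A·(6)^n + B·(1)^n.
From g(0) = -4: A + B = -4.
From g(1) = 1: 6A + B = 1.
Solving: A = 1, B = -5.
So g(n) = 6^{n} - 5.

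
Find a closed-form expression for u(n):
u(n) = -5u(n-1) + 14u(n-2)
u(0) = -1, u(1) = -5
Characteristic equation: x² + 5x - 14 = 0, which factors as (x - (-7))(x - (2)) = 0.
Roots r₁ = -7, r₂ = 2 (distinct).
General solution: u(n) = A·(-7)^n + B·(2)^n.
From u(0) = -1: A + B = -1.
From u(1) = -5: -7A + 2B = -5.
Solving: A = \frac{1}{3}, B = - \frac{4}{3}.
So u(n) = \frac{\left(-7\right)^{n}}{3} - \frac{4 \cdot 2^{n}}{3}.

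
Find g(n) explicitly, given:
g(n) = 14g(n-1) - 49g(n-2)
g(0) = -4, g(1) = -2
Characteristic equation: x² - 14x + 49 = 0, which is (x - (7))².
Repeated root r = 7.
General solution: g(n) = (A + Bn)·(7)^n.
From g(0) = -4: A = -4.
From g(1) = -2: (A + B)·(7) = -2 ⇒ B = \frac{26}{7}.
So g(n) = \left(\frac{26 n}{7} - 4\right) \cdot (7)^n.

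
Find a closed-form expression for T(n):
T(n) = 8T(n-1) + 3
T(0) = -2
First-order linear non-homogeneous.
Homogeneous solution: T_h(n) = A·(8)^n.
Try constant particular solution T_p = K: K = 8K + 3 ⇒ K = - \frac{3}{7}.
General: T(n) = A·(8)^n - \frac{3}{7}.
Apply T(0) = -2: A - \frac{3}{7} = -2 ⇒ A = - \frac{11}{7}.
So T(n) = - \frac{11 \cdot 8^{n}}{7} - \frac{3}{7}.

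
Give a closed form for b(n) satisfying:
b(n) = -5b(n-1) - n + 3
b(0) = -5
First-order linear with linear forcing.
Homogeneous solution: b_h(n) = A·(-5)^n.
Try particular b_p(n) = pn + q. Substituting:
  pn + q = -5(p(n-1) + q) - n + 3.
Matching the n-coefficient: p = -5p - 1 ⇒ p = - \frac{1}{6}.
Matching constants: q = 5p - 5q + 3 ⇒ q = \frac{13}{36}.
General: b(n) = A·(-5)^n - \frac{n}{6} + \frac{13}{36}.
Apply b(0) = -5: A + \frac{13}{36} = -5 ⇒ A = - \frac{193}{36}.
So b(n) = - \frac{193 \left(-5\right)^{n}}{36} - \frac{n}{6} + \frac{13}{36}.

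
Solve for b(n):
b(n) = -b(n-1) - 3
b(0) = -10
First-order linear non-homogeneous.
Homogeneous solution: b_h(n) = A·(-1)^n.
Try constant particular solution b_p = K: K = -K - 3 ⇒ K = - \frac{3}{2}.
General: b(n) = A·(-1)^n - \frac{3}{2}.
Apply b(0) = -10: A - \frac{3}{2} = -10 ⇒ A = - \frac{17}{2}.
So b(n) = - \frac{17 \left(-1\right)^{n}}{2} - \frac{3}{2}.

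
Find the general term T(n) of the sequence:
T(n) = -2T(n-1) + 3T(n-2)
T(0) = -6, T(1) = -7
Characteristic equation: x² + 2x - 3 = 0, which factors as (x - (-3))(x - (1)) = 0.
Roots r₁ = -3, r₂ = 1 (distinct).
General solution: T(n) = A·(-3)^n + B·(1)^n.
From T(0) = -6: A + B = -6.
From T(1) = -7: -3A + B = -7.
Solving: A = \frac{1}{4}, B = - \frac{25}{4}.
So T(n) = \frac{\left(-3\right)^{n}}{4} - \frac{25}{4}.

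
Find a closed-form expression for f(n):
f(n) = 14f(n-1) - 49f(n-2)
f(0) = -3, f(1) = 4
Characteristic equation: x² - 14x + 49 = 0, which is (x - (7))².
Repeated root r = 7.
General solution: f(n) = (A + Bn)·(7)^n.
From f(0) = -3: A = -3.
From f(1) = 4: (A + B)·(7) = 4 ⇒ B = \frac{25}{7}.
So f(n) = \left(\frac{25 n}{7} - 3\right) \cdot (7)^n.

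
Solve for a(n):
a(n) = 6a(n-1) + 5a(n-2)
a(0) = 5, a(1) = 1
Characteristic equation: x² - 6x - 5 = 0.
Discriminant Δ = (6)² + 4·(5) = 56.
Roots r₁,₂ = (6 ± √56)/2, so r₁ = 3 + \sqrt{14}, r₂ = 3 - \sqrt{14}.
General solution: a(n) = A·r₁^n + B·r₂^n.
From the initial conditions, A + B = 5 and r₁A + r₂B = 1.
Since r₁ - r₂ = √56: A = (1 - (5)r₂)/√56 = \frac{5}{2} - \frac{\sqrt{14}}{2}, and B = 5 - A = \frac{\sqrt{14}}{2} + \frac{5}{2}.
So a(n) = \left(\frac{5}{2} - \frac{\sqrt{14}}{2}\right)\left(3 + \sqrt{14}\right)^n + \left(\frac{\sqrt{14}}{2} + \frac{5}{2}\right)\left(3 - \sqrt{14}\right)^n.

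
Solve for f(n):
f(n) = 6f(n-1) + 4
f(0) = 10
First-order linear non-homogeneous.
Homogeneous solution: f_h(n) = A·(6)^n.
Try constant particular solution f_p = K: K = 6K + 4 ⇒ K = - \frac{4}{5}.
General: f(n) = A·(6)^n - \frac{4}{5}.
Apply f(0) = 10: A - \frac{4}{5} = 10 ⇒ A = \frac{54}{5}.
So f(n) = \frac{54 \cdot 6^{n}}{5} - \frac{4}{5}.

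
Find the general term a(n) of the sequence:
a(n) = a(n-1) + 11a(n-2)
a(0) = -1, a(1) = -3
Characteristic equation: x² - x - 11 = 0.
Discriminant Δ = (1)² + 4·(11) = 45.
Roots r₁,₂ = (1 ± √45)/2, so r₁ = \frac{1}{2} + \frac{3 \sqrt{5}}{2}, r₂ = \frac{1}{2} - \frac{3 \sqrt{5}}{2}.
General solution: a(n) = A·r₁^n + B·r₂^n.
From the initial conditions, A + B = -1 and r₁A + r₂B = -3.
Since r₁ - r₂ = √45: A = (-3 - (-1)r₂)/√45 = - \frac{1}{2} - \frac{\sqrt{5}}{6}, and B = -1 - A = - \frac{1}{2} + \frac{\sqrt{5}}{6}.
So a(n) = \left(- \frac{1}{2} - \frac{\sqrt{5}}{6}\right)\left(\frac{1}{2} + \frac{3 \sqrt{5}}{2}\right)^n + \left(- \frac{1}{2} + \frac{\sqrt{5}}{6}\right)\left(\frac{1}{2} - \frac{3 \sqrt{5}}{2}\right)^n.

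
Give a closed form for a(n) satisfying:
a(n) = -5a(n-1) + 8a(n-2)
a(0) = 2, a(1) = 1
Characteristic equation: x² + 5x - 8 = 0.
Discriminant Δ = (-5)² + 4·(8) = 57.
Roots r₁,₂ = (-5 ± √57)/2, so r₁ = - \frac{5}{2} + \frac{\sqrt{57}}{2}, r₂ = - \frac{\sqrt{57}}{2} - \frac{5}{2}.
General solution: a(n) = A·r₁^n + B·r₂^n.
From the initial conditions, A + B = 2 and r₁A + r₂B = 1.
Since r₁ - r₂ = √57: A = (1 - (2)r₂)/√57 = \frac{2 \sqrt{57}}{19} + 1, and B = 2 - A = 1 - \frac{2 \sqrt{57}}{19}.
So a(n) = \left(\frac{2 \sqrt{57}}{19} + 1\right)\left(- \frac{5}{2} + \frac{\sqrt{57}}{2}\right)^n + \left(1 - \frac{2 \sqrt{57}}{19}\right)\left(- \frac{\sqrt{57}}{2} - \frac{5}{2}\right)^n.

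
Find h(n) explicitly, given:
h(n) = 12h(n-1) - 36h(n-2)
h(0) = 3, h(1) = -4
Characteristic equation: x² - 12x + 36 = 0, which is (x - (6))².
Repeated root r = 6.
General solution: h(n) = (A + Bn)·(6)^n.
From h(0) = 3: A = 3.
From h(1) = -4: (A + B)·(6) = -4 ⇒ B = - \frac{11}{3}.
So h(n) = \left(3 - \frac{11 n}{3}\right) \cdot (6)^n.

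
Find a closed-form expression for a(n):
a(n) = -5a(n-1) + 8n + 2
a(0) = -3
First-order linear with linear forcing.
Homogeneous solution: a_h(n) = A·(-5)^n.
Try particular a_p(n) = pn + q. Substituting:
  pn + q = -5(p(n-1) + q) + 8n + 2.
Matching the n-coefficient: p = -5p + 8 ⇒ p = \frac{4}{3}.
Matching constants: q = 5p - 5q + 2 ⇒ q = \frac{13}{9}.
General: a(n) = A·(-5)^n + \frac{4 n}{3} + \frac{13}{9}.
Apply a(0) = -3: A + \frac{13}{9} = -3 ⇒ A = - \frac{40}{9}.
So a(n) = - \frac{40 \left(-5\right)^{n}}{9} + \frac{4 n}{3} + \frac{13}{9}.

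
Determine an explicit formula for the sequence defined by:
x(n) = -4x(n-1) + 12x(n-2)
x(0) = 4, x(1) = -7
Characteristic equation: x² + 4x - 12 = 0, which factors as (x - (2))(x - (-6)) = 0.
Roots r₁ = 2, r₂ = -6 (distinct).
General solution: x(n) = A·(2)^n + B·(-6)^n.
From x(0) = 4: A + B = 4.
From x(1) = -7: 2A - 6B = -7.
Solving: A = \frac{17}{8}, B = \frac{15}{8}.
So x(n) = \frac{15 \left(-6\right)^{n}}{8} + \frac{17 \cdot 2^{n}}{8}.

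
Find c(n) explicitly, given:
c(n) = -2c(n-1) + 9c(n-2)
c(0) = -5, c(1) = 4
Characteristic equation: x² + 2x - 9 = 0.
Discriminant Δ = (-2)² + 4·(9) = 40.
Roots r₁,₂ = (-2 ± √40)/2, so r₁ = -1 + \sqrt{10}, r₂ = - \sqrt{10} - 1.
General solution: c(n) = A·r₁^n + B·r₂^n.
From the initial conditions, A + B = -5 and r₁A + r₂B = 4.
Since r₁ - r₂ = √40: A = (4 - (-5)r₂)/√40 = - \frac{5}{2} - \frac{\sqrt{10}}{20}, and B = -5 - A = - \frac{5}{2} + \frac{\sqrt{10}}{20}.
So c(n) = \left(- \frac{5}{2} - \frac{\sqrt{10}}{20}\right)\left(-1 + \sqrt{10}\right)^n + \left(- \frac{5}{2} + \frac{\sqrt{10}}{20}\right)\left(- \sqrt{10} - 1\right)^n.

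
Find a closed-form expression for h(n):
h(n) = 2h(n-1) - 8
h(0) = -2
First-order linear non-homogeneous.
Homogeneous solution: h_h(n) = A·(2)^n.
Try constant particular solution h_p = K: K = 2K - 8 ⇒ K = 8.
General: h(n) = A·(2)^n + 8.
Apply h(0) = -2: A + 8 = -2 ⇒ A = -10.
So h(n) = 8 - 10 \cdot 2^{n}.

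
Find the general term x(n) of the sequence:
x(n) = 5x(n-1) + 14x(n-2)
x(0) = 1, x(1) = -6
Characteristic equation: x² - 5x - 14 = 0, which factors as (x - (7))(x - (-2)) = 0.
Roots r₁ = 7, r₂ = -2 (distinct).
General solution: x(n) = A·(7)^n + B·(-2)^n.
From x(0) = 1: A + B = 1.
From x(1) = -6: 7A - 2B = -6.
Solving: A = - \frac{4}{9}, B = \frac{13}{9}.
So x(n) = \frac{13 \left(-2\right)^{n}}{9} - \frac{4 \cdot 7^{n}}{9}.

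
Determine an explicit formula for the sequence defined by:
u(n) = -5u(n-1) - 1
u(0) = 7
First-order linear non-homogeneous.
Homogeneous solution: u_h(n) = A·(-5)^n.
Try constant particular solution u_p = K: K = -5K - 1 ⇒ K = - \frac{1}{6}.
General: u(n) = A·(-5)^n - \frac{1}{6}.
Apply u(0) = 7: A - \frac{1}{6} = 7 ⇒ A = \frac{43}{6}.
So u(n) = \frac{43 \left(-5\right)^{n}}{6} - \frac{1}{6}.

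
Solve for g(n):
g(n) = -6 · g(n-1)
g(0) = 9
Pure geometric recurrence with ratio -6.
By induction g(n) = g(0) · (-6)^n = 9 \left(-6\right)^{n}.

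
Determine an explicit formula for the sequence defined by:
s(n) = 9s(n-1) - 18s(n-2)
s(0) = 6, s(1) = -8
Characteristic equation: x² - 9x + 18 = 0, which factors as (x - (6))(x - (3)) = 0.
Roots r₁ = 6, r₂ = 3 (distinct).
General solution: s(n) = A·(6)^n + B·(3)^n.
From s(0) = 6: A + B = 6.
From s(1) = -8: 6A + 3B = -8.
Solving: A = - \frac{26}{3}, B = \frac{44}{3}.
So s(n) = \frac{44 \cdot 3^{n}}{3} - \frac{26 \cdot 6^{n}}{3}.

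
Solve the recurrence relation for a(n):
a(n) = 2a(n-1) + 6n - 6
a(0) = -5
First-order linear with linear forcing.
Homogeneous solution: a_h(n) = A·(2)^n.
Try particular a_p(n) = pn + q. Substituting:
  pn + q = 2(p(n-1) + q) + 6n - 6.
Matching the n-coefficient: p = 2p + 6 ⇒ p = -6.
Matching constants: q = -2p + 2q - 6 ⇒ q = -6.
General: a(n) = A·(2)^n - 6 n - 6.
Apply a(0) = -5: A - 6 = -5 ⇒ A = 1.
So a(n) = 2^{n} - 6 n - 6.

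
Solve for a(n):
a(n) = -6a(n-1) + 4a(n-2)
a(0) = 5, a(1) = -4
Characteristic equation: x² + 6x - 4 = 0.
Discriminant Δ = (-6)² + 4·(4) = 52.
Roots r₁,₂ = (-6 ± √52)/2, so r₁ = -3 + \sqrt{13}, r₂ = - \sqrt{13} - 3.
General solution: a(n) = A·r₁^n + B·r₂^n.
From the initial conditions, A + B = 5 and r₁A + r₂B = -4.
Since r₁ - r₂ = √52: A = (-4 - (5)r₂)/√52 = \frac{11 \sqrt{13}}{26} + \frac{5}{2}, and B = 5 - A = \frac{5}{2} - \frac{11 \sqrt{13}}{26}.
So a(n) = \left(\frac{11 \sqrt{13}}{26} + \frac{5}{2}\right)\left(-3 + \sqrt{13}\right)^n + \left(\frac{5}{2} - \frac{11 \sqrt{13}}{26}\right)\left(- \sqrt{13} - 3\right)^n.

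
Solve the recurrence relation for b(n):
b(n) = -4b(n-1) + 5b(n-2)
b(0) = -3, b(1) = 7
Characteristic equation: x² + 4x - 5 = 0, which factors as (x - (1))(x - (-5)) = 0.
Roots r₁ = 1, r₂ = -5 (distinct).
General solution: b(n) = A·(1)^n + B·(-5)^n.
From b(0) = -3: A + B = -3.
From b(1) = 7: A - 5B = 7.
Solving: A = - \frac{4}{3}, B = - \frac{5}{3}.
So b(n) = - \frac{5 \left(-5\right)^{n}}{3} - \frac{4}{3}.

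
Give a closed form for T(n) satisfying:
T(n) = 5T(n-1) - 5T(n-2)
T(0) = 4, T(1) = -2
Characteristic equation: x² - 5x + 5 = 0.
Discriminant Δ = (5)² + 4·(-5) = 5.
Roots r₁,₂ = (5 ± √5)/2, so r₁ = \frac{\sqrt{5}}{2} + \frac{5}{2}, r₂ = \frac{5}{2} - \frac{\sqrt{5}}{2}.
General solution: T(n) = A·r₁^n + B·r₂^n.
From the initial conditions, A + B = 4 and r₁A + r₂B = -2.
Since r₁ - r₂ = √5: A = (-2 - (4)r₂)/√5 = 2 - \frac{12 \sqrt{5}}{5}, and B = 4 - A = 2 + \frac{12 \sqrt{5}}{5}.
So T(n) = \left(2 - \frac{12 \sqrt{5}}{5}\right)\left(\frac{\sqrt{5}}{2} + \frac{5}{2}\right)^n + \left(2 + \frac{12 \sqrt{5}}{5}\right)\left(\frac{5}{2} - \frac{\sqrt{5}}{2}\right)^n.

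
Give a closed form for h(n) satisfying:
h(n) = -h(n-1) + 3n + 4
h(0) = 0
First-order linear with linear forcing.
Homogeneous solution: h_h(n) = A·(-1)^n.
Try particular h_p(n) = pn + q. Substituting:
  pn + q = -(p(n-1) + q) + 3n + 4.
Matching the n-coefficient: p = -p + 3 ⇒ p = \frac{3}{2}.
Matching constants: q = p - q + 4 ⇒ q = \frac{11}{4}.
General: h(n) = A·(-1)^n + \frac{3 n}{2} + \frac{11}{4}.
Apply h(0) = 0: A + \frac{11}{4} = 0 ⇒ A = - \frac{11}{4}.
So h(n) = - \frac{11 \left(-1\right)^{n}}{4} + \frac{3 n}{2} + \frac{11}{4}.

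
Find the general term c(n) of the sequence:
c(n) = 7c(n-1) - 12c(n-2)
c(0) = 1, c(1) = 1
Characteristic equation: x² - 7x + 12 = 0, which factors as (x - (4))(x - (3)) = 0.
Roots r₁ = 4, r₂ = 3 (distinct).
General solution: c(n) = A·(4)^n + B·(3)^n.
From c(0) = 1: A + B = 1.
From c(1) = 1: 4A + 3B = 1.
Solving: A = -2, B = 3.
So c(n) = 3 \cdot 3^{n} - 2 \cdot 4^{n}.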